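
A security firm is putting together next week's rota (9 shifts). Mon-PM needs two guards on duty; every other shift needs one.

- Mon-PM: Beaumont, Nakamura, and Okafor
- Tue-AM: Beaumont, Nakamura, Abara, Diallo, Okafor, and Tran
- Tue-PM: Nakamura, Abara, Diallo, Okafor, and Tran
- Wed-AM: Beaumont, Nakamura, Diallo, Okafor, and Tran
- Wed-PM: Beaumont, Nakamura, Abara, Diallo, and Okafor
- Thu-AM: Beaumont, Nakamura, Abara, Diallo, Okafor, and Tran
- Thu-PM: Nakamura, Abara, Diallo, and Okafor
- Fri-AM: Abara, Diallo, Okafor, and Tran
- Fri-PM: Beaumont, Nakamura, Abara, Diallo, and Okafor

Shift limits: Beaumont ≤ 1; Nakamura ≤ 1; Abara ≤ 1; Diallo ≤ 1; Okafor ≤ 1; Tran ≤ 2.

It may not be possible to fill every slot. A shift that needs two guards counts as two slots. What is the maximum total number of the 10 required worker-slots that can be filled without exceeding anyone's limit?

7

Total capacity across all guards is 1+1+1+1+1+2 = 7, and 10 slots are needed, so at most 7 can be filled.
An assignment achieving 7: Mon-PM→Beaumont+Nakamura, Tue-AM→Tran, Tue-PM→Okafor, Wed-AM→Tran, Thu-PM→Abara, Fri-AM→Diallo.
Loads: Beaumont 1/1, Nakamura 1/1, Abara 1/1, Diallo 1/1, Okafor 1/1, Tran 2/2.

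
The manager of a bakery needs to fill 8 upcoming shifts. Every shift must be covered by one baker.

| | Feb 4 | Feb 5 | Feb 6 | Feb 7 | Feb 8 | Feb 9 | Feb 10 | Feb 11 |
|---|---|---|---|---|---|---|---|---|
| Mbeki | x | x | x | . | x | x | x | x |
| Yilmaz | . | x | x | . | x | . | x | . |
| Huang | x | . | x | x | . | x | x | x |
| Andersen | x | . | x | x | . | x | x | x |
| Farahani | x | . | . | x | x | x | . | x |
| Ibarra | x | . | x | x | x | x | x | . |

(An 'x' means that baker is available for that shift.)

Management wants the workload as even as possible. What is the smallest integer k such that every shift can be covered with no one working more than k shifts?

With 6 bakers and 8 worker-slots to fill, someone must work at least ⌈8/6⌉ = 2 shifts, so k ≥ 2.
k = 2 works: Feb 4→Andersen, Feb 5→Mbeki, Feb 6→Yilmaz, Feb 7→Huang, Feb 8→Mbeki, Feb 9→Andersen, Feb 10→Yilmaz, Feb 11→Huang.
Loads: Mbeki 2, Yilmaz 2, Huang 2, Andersen 2, Farahani 0, Ibarra 0 — all ≤ 2.

2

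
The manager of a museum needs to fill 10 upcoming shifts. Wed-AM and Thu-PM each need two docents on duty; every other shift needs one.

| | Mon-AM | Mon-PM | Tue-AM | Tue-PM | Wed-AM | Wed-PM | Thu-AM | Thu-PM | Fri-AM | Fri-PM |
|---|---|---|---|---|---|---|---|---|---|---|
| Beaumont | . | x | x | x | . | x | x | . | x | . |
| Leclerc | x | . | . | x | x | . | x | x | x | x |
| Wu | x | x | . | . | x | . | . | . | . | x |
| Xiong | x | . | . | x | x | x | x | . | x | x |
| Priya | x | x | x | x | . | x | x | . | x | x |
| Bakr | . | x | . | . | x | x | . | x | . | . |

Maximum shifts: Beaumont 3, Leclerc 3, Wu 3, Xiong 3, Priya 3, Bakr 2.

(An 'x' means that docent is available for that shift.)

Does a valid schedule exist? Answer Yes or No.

Yes

Thu-PM can only be covered by Leclerc and Bakr, so that assignment is forced.
One valid schedule: Mon-AM→Leclerc, Mon-PM→Beaumont, Tue-AM→Beaumont, Tue-PM→Beaumont, Wed-AM→Wu+Xiong, Wed-PM→Xiong, Thu-AM→Leclerc, Thu-PM→Leclerc+Bakr, Fri-AM→Xiong, Fri-PM→Wu.
Loads: Beaumont 3/3, Leclerc 3/3, Wu 2/3, Xiong 3/3, Priya 0/3, Bakr 1/2 — all within limits.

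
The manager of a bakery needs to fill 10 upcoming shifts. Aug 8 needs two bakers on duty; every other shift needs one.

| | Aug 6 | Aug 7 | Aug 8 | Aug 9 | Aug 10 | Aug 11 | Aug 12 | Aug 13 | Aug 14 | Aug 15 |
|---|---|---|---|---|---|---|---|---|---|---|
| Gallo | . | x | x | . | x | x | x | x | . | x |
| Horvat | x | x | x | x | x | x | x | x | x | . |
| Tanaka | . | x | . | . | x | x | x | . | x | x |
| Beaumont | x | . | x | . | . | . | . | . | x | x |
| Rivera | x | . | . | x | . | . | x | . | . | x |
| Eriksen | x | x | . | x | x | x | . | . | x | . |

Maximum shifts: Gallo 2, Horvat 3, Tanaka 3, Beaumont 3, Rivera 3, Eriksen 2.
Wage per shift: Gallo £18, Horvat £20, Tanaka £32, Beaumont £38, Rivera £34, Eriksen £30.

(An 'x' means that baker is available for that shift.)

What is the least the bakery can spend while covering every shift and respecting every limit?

£286

Picking the cheapest available baker for each shift independently would cost £206, but that ignores the shift limits.
An optimal schedule: Aug 6→Horvat, Aug 7→Eriksen, Aug 8→Gallo+Horvat, Aug 9→Horvat, Aug 10→Eriksen, Aug 11→Tanaka, Aug 12→Tanaka, Aug 13→Gallo, Aug 14→Tanaka, Aug 15→Rivera.
Total: 20 + 30 + 18 + 20 + 20 + 30 + 32 + 32 + 18 + 32 + 34 = £286.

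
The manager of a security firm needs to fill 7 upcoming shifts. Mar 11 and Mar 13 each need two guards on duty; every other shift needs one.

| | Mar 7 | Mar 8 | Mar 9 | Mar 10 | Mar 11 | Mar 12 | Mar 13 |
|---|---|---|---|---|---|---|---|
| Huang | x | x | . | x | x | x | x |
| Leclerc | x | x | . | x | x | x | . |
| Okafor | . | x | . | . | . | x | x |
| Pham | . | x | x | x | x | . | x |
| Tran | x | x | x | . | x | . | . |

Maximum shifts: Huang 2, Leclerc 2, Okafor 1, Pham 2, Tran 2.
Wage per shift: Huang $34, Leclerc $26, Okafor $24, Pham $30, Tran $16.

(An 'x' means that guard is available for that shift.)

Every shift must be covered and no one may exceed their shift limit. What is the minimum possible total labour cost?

Picking the cheapest available guard for each shift independently would cost $194, but that ignores the shift limits.
An optimal schedule: Mar 7→Huang, Mar 8→Tran, Mar 9→Pham, Mar 10→Huang, Mar 11→Leclerc+Tran, Mar 12→Leclerc, Mar 13→Okafor+Pham.
Total: 34 + 16 + 30 + 34 + 26 + 16 + 26 + 24 + 30 = $236.

$236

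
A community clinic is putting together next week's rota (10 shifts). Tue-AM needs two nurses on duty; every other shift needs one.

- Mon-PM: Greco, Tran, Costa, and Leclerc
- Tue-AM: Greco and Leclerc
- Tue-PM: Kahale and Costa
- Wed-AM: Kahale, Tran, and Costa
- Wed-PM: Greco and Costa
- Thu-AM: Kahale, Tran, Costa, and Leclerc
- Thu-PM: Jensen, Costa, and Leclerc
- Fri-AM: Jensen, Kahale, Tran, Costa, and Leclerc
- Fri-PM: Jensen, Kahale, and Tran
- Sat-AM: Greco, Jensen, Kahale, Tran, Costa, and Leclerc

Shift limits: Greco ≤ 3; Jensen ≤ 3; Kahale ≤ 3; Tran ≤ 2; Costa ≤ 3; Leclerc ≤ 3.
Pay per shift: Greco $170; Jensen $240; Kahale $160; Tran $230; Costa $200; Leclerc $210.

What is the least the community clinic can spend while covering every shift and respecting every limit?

$2010

Tue-AM can only be covered by Greco and Leclerc, so that assignment is forced.
Picking the cheapest available nurse for each shift independently would cost $1880, but that ignores the shift limits.
An optimal schedule: Mon-PM→Greco, Tue-AM→Greco+Leclerc, Tue-PM→Kahale, Wed-AM→Kahale, Wed-PM→Greco, Thu-AM→Costa, Thu-PM→Costa, Fri-AM→Costa, Fri-PM→Kahale, Sat-AM→Leclerc.
Total: 170 + 170 + 210 + 160 + 160 + 170 + 200 + 200 + 200 + 160 + 210 = $2010.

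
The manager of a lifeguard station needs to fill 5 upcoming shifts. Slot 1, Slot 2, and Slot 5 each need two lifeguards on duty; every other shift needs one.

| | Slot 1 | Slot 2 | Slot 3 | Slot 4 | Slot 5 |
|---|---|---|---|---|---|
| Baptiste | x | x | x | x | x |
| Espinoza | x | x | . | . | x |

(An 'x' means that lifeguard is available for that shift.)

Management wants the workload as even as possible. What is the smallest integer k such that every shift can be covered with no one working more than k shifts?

5

With 2 lifeguards and 8 worker-slots to fill, someone must work at least ⌈8/2⌉ = 4 shifts, so k ≥ 4.
k = 4 fails: Shifts {Slot 1, Slot 2, Slot 3, Slot 4, Slot 5} need 8 worker-slots in total, but the lifeguards available for any of those shifts (Baptiste and Espinoza) can supply at most 7 among them. So no valid schedule exists.
k = 5 works: Slot 1→Baptiste+Espinoza, Slot 2→Baptiste+Espinoza, Slot 3→Baptiste, Slot 4→Baptiste, Slot 5→Baptiste+Espinoza.
Loads: Baptiste 5, Espinoza 3 — all ≤ 5.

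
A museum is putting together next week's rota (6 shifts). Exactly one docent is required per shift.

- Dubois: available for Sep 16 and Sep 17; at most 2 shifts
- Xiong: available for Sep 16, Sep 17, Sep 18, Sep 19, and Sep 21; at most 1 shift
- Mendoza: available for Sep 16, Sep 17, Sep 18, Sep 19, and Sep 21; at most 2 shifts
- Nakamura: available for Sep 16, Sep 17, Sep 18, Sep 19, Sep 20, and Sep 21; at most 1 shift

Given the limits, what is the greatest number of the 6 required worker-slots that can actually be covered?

Total capacity across all docents is 2+1+2+1 = 6, and 6 slots are needed, so at most 6 can be filled.
An assignment achieving 6: Sep 16→Dubois, Sep 17→Dubois, Sep 18→Xiong, Sep 19→Mendoza, Sep 20→Nakamura, Sep 21→Mendoza.
Loads: Dubois 2/2, Xiong 1/1, Mendoza 2/2, Nakamura 1/1.

6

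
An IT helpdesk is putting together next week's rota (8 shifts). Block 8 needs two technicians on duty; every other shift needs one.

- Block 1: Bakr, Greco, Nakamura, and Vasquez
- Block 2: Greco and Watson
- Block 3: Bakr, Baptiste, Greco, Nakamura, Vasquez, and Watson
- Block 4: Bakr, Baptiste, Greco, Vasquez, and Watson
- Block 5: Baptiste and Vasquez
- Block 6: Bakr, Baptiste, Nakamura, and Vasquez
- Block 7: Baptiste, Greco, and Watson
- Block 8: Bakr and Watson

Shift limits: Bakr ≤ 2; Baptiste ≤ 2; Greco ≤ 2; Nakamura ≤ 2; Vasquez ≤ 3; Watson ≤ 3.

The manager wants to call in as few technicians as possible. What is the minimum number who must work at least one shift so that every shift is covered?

4

9 slots to fill and no one can take more than 3, so at least ⌈9/3⌉ = 3 technicians are needed.
Any 3 technicians together have capacity at most 3+3+2 = 8 < 9 slots, so 3 can never suffice.
Bakr, Baptiste, Greco, and Watson alone can cover everything: Block 1→Bakr, Block 2→Greco, Block 3→Watson, Block 4→Watson, Block 5→Baptiste, Block 6→Baptiste, Block 7→Greco, Block 8→Bakr+Watson.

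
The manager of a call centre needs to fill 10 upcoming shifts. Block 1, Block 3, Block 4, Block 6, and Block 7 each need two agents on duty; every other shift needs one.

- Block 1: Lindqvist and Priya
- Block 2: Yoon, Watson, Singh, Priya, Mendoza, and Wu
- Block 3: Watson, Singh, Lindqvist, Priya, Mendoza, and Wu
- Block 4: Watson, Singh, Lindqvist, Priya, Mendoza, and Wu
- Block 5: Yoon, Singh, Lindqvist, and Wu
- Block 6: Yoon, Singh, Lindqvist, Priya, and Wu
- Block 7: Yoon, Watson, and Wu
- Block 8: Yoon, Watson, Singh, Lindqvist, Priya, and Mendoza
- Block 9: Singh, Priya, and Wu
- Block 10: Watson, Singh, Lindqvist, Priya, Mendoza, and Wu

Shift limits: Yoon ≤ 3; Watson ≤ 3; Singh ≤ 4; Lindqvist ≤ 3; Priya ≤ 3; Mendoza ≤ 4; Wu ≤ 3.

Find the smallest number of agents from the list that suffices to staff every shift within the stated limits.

5

15 slots to fill and no one can take more than 4, so at least ⌈15/4⌉ = 4 agents are needed.
Any 4 agents together have capacity at most 4+4+3+3 = 14 < 15 slots, so 4 can never suffice.
Yoon, Watson, Singh, Lindqvist, and Priya alone can cover everything: Block 1→Lindqvist+Priya, Block 2→Yoon, Block 3→Singh+Lindqvist, Block 4→Singh+Lindqvist, Block 5→Yoon, Block 6→Singh+Priya, Block 7→Yoon+Watson, Block 8→Watson, Block 9→Singh, Block 10→Watson.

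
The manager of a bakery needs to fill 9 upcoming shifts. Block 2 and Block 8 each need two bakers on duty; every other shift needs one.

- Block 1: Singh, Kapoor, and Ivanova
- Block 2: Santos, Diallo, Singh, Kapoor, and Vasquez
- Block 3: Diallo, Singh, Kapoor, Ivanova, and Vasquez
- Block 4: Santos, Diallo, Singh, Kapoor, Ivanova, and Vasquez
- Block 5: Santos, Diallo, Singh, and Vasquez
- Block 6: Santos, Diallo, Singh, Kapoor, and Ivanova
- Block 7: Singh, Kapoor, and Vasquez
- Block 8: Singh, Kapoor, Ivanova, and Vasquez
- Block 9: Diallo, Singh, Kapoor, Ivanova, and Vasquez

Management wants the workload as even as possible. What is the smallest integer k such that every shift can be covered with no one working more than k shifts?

With 6 bakers and 11 worker-slots to fill, someone must work at least ⌈11/6⌉ = 2 shifts, so k ≥ 2.
k = 2 works: Block 1→Singh, Block 2→Kapoor+Vasquez, Block 3→Diallo, Block 4→Kapoor, Block 5→Santos, Block 6→Santos, Block 7→Singh, Block 8→Ivanova+Vasquez, Block 9→Diallo.
Loads: Santos 2, Diallo 2, Singh 2, Kapoor 2, Ivanova 1, Vasquez 2 — all ≤ 2.

2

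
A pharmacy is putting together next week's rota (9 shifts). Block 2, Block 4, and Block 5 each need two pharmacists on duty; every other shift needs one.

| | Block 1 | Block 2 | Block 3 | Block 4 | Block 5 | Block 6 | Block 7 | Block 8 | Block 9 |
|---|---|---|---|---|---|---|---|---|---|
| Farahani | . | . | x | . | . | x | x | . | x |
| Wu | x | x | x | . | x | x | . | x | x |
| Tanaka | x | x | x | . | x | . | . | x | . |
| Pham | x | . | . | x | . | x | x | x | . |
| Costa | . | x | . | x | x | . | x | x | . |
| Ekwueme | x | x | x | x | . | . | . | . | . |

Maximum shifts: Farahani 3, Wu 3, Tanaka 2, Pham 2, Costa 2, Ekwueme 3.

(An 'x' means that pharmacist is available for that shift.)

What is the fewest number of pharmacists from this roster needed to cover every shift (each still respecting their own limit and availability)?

12 slots to fill and no one can take more than 3, so at least ⌈12/3⌉ = 4 pharmacists are needed.
Any 4 pharmacists together have capacity at most 3+3+3+2 = 11 < 12 slots, so 4 can never suffice.
Farahani, Wu, Tanaka, Pham, and Costa alone can cover everything: Block 1→Wu, Block 2→Wu+Tanaka, Block 3→Farahani, Block 4→Pham+Costa, Block 5→Wu+Tanaka, Block 6→Farahani, Block 7→Pham, Block 8→Costa, Block 9→Farahani.

5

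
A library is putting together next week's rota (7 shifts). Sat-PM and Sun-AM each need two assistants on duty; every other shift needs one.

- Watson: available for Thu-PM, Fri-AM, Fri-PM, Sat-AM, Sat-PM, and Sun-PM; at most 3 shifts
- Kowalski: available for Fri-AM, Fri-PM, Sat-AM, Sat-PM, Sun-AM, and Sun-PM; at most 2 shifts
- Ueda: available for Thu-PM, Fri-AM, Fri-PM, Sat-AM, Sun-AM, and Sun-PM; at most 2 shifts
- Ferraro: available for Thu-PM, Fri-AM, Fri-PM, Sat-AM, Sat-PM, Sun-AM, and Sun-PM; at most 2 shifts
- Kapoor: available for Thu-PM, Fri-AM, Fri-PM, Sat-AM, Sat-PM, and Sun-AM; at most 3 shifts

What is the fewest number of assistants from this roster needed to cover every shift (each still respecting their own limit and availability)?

9 slots to fill and no one can take more than 3, so at least ⌈9/3⌉ = 3 assistants are needed.
Any 3 assistants together have capacity at most 3+3+2 = 8 < 9 slots, so 3 can never suffice.
Watson, Kowalski, Ueda, and Ferraro alone can cover everything: Thu-PM→Watson, Fri-AM→Watson, Fri-PM→Ueda, Sat-AM→Ferraro, Sat-PM→Watson+Kowalski, Sun-AM→Kowalski+Ueda, Sun-PM→Ferraro.

4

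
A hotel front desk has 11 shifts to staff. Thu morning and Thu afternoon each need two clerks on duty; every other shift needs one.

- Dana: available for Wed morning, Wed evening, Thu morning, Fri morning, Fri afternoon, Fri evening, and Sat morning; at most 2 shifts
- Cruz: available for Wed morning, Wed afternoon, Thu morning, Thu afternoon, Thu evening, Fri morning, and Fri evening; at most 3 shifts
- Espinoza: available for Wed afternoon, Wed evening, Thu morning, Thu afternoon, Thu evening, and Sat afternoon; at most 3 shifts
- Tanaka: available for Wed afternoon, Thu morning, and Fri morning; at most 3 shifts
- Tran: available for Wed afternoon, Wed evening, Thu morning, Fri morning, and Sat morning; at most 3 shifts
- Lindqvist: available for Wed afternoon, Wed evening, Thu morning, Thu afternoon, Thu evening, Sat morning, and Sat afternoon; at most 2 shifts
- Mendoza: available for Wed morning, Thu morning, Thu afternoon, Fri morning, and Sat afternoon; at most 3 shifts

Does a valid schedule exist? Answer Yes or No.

Yes

Fri afternoon can only be covered by Dana, so that assignment is forced.
One valid schedule: Wed morning→Cruz, Wed afternoon→Cruz, Wed evening→Espinoza, Thu morning→Tanaka+Tran, Thu afternoon→Espinoza+Lindqvist, Thu evening→Cruz, Fri morning→Tanaka, Fri afternoon→Dana, Fri evening→Dana, Sat morning→Tran, Sat afternoon→Espinoza.
Loads: Dana 2/2, Cruz 3/3, Espinoza 3/3, Tanaka 2/3, Tran 2/3, Lindqvist 1/2, Mendoza 0/3 — all within limits.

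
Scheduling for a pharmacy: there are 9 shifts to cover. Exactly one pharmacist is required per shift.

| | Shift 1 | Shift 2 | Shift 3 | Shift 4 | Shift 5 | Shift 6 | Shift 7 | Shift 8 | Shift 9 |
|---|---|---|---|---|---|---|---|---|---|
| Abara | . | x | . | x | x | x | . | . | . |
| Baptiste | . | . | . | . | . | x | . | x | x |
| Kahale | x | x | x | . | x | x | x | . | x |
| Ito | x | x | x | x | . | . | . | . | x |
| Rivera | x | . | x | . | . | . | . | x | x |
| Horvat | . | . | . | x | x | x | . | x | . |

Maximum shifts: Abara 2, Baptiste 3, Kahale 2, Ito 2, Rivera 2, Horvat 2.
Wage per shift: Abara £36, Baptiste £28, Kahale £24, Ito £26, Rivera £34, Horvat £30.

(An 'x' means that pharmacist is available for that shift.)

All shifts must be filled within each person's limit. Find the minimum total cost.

Shift 7 can only be covered by Kahale, so that assignment is forced.
Picking the cheapest available pharmacist for each shift independently would cost £222, but that ignores the shift limits.
An optimal schedule: Shift 1→Kahale, Shift 2→Ito, Shift 3→Ito, Shift 4→Horvat, Shift 5→Horvat, Shift 6→Baptiste, Shift 7→Kahale, Shift 8→Baptiste, Shift 9→Baptiste.
Total: 24 + 26 + 26 + 30 + 30 + 28 + 24 + 28 + 28 = £244.

£244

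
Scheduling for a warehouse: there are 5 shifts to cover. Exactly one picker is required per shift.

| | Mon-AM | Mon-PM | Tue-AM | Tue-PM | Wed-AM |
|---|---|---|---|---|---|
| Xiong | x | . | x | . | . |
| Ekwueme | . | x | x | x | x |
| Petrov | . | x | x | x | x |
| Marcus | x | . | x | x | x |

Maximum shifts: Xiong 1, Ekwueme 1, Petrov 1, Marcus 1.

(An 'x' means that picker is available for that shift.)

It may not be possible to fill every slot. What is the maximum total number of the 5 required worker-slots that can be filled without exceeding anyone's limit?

Total capacity across all pickers is 1+1+1+1 = 4, and 5 slots are needed, so at most 4 can be filled.
An assignment achieving 4: Mon-AM→Xiong, Mon-PM→Ekwueme, Tue-PM→Petrov, Wed-AM→Marcus.
Loads: Xiong 1/1, Ekwueme 1/1, Petrov 1/1, Marcus 1/1.

4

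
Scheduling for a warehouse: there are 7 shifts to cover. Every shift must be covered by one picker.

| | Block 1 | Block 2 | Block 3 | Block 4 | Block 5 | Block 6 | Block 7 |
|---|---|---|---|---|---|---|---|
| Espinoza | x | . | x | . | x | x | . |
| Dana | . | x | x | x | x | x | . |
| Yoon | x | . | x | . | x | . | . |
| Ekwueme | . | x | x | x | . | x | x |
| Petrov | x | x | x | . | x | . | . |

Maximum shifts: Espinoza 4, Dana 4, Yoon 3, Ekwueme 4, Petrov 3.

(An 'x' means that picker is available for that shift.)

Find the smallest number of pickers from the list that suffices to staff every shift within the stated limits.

2

7 slots to fill and no one can take more than 4, so at least ⌈7/4⌉ = 2 pickers are needed.
Espinoza and Ekwueme alone can cover everything: Block 1→Espinoza, Block 2→Ekwueme, Block 3→Espinoza, Block 4→Ekwueme, Block 5→Espinoza, Block 6→Espinoza, Block 7→Ekwueme.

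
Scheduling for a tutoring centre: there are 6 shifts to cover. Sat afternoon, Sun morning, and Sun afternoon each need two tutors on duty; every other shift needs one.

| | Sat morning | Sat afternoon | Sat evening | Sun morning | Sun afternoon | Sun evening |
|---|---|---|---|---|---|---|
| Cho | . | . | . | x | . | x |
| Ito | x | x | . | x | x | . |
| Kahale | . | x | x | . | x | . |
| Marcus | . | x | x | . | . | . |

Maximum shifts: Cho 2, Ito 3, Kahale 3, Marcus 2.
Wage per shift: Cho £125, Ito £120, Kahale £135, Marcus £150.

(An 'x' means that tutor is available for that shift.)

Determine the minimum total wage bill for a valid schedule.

Sat morning can only be covered by Ito, so that assignment is forced.
Sun morning can only be covered by Cho and Ito, so that assignment is forced.
Sun afternoon can only be covered by Ito and Kahale, so that assignment is forced.
Picking the cheapest available tutor for each shift independently would cost £1135, but that ignores the shift limits.
An optimal schedule: Sat morning→Ito, Sat afternoon→Kahale+Marcus, Sat evening→Kahale, Sun morning→Cho+Ito, Sun afternoon→Ito+Kahale, Sun evening→Cho.
Total: 120 + 135 + 150 + 135 + 125 + 120 + 120 + 135 + 125 = £1165.

£1165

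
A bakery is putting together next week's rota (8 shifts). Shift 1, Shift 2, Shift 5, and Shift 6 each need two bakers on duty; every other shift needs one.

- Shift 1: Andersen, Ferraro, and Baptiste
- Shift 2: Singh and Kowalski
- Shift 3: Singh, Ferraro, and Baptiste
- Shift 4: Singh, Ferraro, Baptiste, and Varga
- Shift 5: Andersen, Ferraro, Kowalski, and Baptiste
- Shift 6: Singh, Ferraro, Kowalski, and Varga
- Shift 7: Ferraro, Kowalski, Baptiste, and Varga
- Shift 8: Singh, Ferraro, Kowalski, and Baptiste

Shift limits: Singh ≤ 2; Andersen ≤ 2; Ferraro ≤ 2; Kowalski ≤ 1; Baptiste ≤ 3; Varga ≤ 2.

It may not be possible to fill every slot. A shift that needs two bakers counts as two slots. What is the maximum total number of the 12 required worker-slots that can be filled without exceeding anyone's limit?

Total capacity across all bakers is 2+2+2+1+3+2 = 12, and 12 slots are needed, so at most 12 can be filled.
An assignment achieving 12: Shift 1→Andersen+Ferraro, Shift 2→Singh+Kowalski, Shift 3→Singh, Shift 4→Baptiste, Shift 5→Andersen+Baptiste, Shift 6→Ferraro+Varga, Shift 7→Varga, Shift 8→Baptiste.
Loads: Singh 2/2, Andersen 2/2, Ferraro 2/2, Kowalski 1/1, Baptiste 3/3, Varga 2/2.

12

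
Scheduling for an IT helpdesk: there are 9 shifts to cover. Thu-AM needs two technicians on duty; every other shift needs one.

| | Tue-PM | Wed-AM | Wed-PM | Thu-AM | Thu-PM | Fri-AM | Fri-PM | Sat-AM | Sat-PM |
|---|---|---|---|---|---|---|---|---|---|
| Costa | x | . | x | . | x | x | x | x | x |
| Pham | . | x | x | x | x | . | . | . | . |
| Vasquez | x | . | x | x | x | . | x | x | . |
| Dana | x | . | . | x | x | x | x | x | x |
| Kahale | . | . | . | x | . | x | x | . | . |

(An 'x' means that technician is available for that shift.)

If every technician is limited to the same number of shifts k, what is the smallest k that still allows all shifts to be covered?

With 5 technicians and 10 worker-slots to fill, someone must work at least ⌈10/5⌉ = 2 shifts, so k ≥ 2.
k = 2 works: Tue-PM→Costa, Wed-AM→Pham, Wed-PM→Pham, Thu-AM→Dana+Kahale, Thu-PM→Vasquez, Fri-AM→Dana, Fri-PM→Kahale, Sat-AM→Vasquez, Sat-PM→Costa.
Loads: Costa 2, Pham 2, Vasquez 2, Dana 2, Kahale 2 — all ≤ 2.

2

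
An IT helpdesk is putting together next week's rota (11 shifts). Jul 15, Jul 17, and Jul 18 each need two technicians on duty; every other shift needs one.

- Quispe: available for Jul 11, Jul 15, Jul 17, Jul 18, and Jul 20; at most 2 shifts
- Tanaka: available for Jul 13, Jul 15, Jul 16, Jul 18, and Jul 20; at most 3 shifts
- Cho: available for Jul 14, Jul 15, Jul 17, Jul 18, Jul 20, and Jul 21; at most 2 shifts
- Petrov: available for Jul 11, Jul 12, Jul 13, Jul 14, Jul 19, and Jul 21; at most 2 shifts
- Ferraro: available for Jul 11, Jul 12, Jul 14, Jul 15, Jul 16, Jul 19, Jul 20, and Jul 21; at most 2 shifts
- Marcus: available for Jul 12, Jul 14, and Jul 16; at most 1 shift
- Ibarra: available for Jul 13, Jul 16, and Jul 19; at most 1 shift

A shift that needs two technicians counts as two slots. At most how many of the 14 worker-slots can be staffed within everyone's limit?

13

Total capacity across all technicians is 2+3+2+2+2+1+1 = 13, and 14 slots are needed, so at most 13 can be filled.
An assignment achieving 13: Jul 11→Quispe, Jul 12→Petrov, Jul 13→Tanaka, Jul 14→Marcus, Jul 15→Tanaka+Ferraro, Jul 16→Ibarra, Jul 17→Quispe+Cho, Jul 18→Tanaka+Cho, Jul 19→Petrov, Jul 21→Ferraro.
Loads: Quispe 2/2, Tanaka 3/3, Cho 2/2, Petrov 2/2, Ferraro 2/2, Marcus 1/1, Ibarra 1/1.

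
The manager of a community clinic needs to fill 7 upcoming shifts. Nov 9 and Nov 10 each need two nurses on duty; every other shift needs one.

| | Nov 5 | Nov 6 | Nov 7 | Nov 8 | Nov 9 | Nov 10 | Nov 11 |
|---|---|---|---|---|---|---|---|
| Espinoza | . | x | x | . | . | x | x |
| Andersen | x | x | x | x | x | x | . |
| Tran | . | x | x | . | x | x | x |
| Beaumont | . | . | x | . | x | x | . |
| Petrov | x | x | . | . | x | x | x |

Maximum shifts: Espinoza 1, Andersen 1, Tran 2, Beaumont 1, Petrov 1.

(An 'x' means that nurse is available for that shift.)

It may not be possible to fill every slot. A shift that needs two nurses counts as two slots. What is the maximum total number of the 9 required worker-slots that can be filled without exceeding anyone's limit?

Total capacity across all nurses is 1+1+2+1+1 = 6, and 9 slots are needed, so at most 6 can be filled.
An assignment achieving 6: Nov 5→Petrov, Nov 6→Tran, Nov 7→Tran, Nov 8→Andersen, Nov 9→Beaumont, Nov 11→Espinoza.
Loads: Espinoza 1/1, Andersen 1/1, Tran 2/2, Beaumont 1/1, Petrov 1/1.

6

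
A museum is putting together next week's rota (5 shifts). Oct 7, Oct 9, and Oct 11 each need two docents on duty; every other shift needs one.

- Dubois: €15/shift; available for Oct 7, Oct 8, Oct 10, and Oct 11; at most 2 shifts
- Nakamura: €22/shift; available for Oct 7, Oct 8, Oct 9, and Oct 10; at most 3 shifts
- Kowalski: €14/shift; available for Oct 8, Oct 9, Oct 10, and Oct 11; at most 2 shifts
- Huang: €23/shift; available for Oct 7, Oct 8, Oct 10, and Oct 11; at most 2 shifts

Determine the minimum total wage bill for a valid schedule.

Oct 9 can only be covered by Nakamura and Kowalski, so that assignment is forced.
Picking the cheapest available docent for each shift independently would cost €130, but that ignores the shift limits.
An optimal schedule: Oct 7→Dubois+Nakamura, Oct 8→Nakamura, Oct 9→Nakamura+Kowalski, Oct 10→Huang, Oct 11→Dubois+Kowalski.
Total: 15 + 22 + 22 + 22 + 14 + 23 + 15 + 14 = €147.

€147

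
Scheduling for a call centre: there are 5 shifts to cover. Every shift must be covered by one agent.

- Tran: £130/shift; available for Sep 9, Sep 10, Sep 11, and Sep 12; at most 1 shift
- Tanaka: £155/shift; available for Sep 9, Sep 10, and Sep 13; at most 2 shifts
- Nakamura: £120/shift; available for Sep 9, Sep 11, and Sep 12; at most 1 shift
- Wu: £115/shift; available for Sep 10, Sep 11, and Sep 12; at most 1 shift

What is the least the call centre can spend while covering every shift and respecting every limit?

£675

Sep 13 can only be covered by Tanaka, so that assignment is forced.
Picking the cheapest available agent for each shift independently would cost £620, but that ignores the shift limits.
An optimal schedule: Sep 9→Tran, Sep 10→Tanaka, Sep 11→Nakamura, Sep 12→Wu, Sep 13→Tanaka.
Total: 130 + 155 + 120 + 115 + 155 = £675.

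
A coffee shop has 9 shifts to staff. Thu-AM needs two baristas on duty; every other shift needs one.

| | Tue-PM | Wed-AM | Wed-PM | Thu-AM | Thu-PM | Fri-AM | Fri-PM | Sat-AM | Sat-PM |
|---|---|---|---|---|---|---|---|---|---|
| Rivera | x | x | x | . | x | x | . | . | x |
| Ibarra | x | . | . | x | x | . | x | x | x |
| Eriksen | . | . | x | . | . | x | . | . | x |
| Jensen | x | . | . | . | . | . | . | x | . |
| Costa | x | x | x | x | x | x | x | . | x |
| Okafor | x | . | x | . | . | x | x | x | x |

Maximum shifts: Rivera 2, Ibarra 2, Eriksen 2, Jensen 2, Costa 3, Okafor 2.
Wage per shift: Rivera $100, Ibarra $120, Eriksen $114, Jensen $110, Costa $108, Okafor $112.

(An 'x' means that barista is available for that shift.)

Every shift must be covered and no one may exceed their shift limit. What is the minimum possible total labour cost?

Thu-AM can only be covered by Ibarra and Costa, so that assignment is forced.
Picking the cheapest available barista for each shift independently would cost $1046, but that ignores the shift limits.
An optimal schedule: Tue-PM→Jensen, Wed-AM→Rivera, Wed-PM→Costa, Thu-AM→Costa+Ibarra, Thu-PM→Rivera, Fri-AM→Okafor, Fri-PM→Costa, Sat-AM→Jensen, Sat-PM→Okafor.
Total: 110 + 100 + 108 + 108 + 120 + 100 + 112 + 108 + 110 + 112 = $1088.

$1088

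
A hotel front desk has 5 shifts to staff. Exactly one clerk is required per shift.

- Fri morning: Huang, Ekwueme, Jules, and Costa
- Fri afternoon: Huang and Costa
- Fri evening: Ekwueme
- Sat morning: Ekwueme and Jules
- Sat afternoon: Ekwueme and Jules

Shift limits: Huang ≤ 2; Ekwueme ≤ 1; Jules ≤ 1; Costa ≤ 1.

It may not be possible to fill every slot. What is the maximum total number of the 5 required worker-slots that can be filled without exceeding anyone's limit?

Total capacity across all clerks is 2+1+1+1 = 5, and 5 slots are needed, so at most 5 can be filled.
Shifts {Fri evening, Sat morning, Sat afternoon} need 3 slots but only Ekwueme and Jules are available for them, supplying at most 2 — so at least 1 slot must go unfilled.
An assignment achieving 4: Fri morning→Huang, Fri afternoon→Huang, Fri evening→Ekwueme, Sat morning→Jules.
Loads: Huang 2/2, Ekwueme 1/1, Jules 1/1, Costa 0/1.

4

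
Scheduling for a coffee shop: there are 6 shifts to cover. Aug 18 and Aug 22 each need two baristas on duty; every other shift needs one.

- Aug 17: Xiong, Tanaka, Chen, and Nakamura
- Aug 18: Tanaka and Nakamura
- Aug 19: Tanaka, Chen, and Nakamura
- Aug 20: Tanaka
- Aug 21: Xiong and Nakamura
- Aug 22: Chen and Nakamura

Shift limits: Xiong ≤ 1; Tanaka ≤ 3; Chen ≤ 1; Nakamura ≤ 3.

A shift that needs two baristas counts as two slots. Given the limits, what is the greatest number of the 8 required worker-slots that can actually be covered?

Total capacity across all baristas is 1+3+1+3 = 8, and 8 slots are needed, so at most 8 can be filled.
An assignment achieving 8: Aug 17→Nakamura, Aug 18→Tanaka+Nakamura, Aug 19→Tanaka, Aug 20→Tanaka, Aug 21→Xiong, Aug 22→Chen+Nakamura.
Loads: Xiong 1/1, Tanaka 3/3, Chen 1/1, Nakamura 3/3.

8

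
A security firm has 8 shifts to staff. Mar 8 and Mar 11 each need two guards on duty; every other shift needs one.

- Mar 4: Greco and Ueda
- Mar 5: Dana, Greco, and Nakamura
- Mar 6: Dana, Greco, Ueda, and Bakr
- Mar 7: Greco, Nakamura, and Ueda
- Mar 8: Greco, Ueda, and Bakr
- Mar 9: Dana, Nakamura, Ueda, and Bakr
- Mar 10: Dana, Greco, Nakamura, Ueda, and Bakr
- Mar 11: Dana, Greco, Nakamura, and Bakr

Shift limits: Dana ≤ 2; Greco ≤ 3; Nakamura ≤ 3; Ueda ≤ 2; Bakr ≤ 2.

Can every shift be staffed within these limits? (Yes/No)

One valid schedule: Mar 4→Greco, Mar 5→Dana, Mar 6→Dana, Mar 7→Greco, Mar 8→Greco+Ueda, Mar 9→Nakamura, Mar 10→Nakamura, Mar 11→Nakamura+Bakr.
Loads: Dana 2/2, Greco 3/3, Nakamura 3/3, Ueda 1/2, Bakr 1/2 — all within limits.

Yes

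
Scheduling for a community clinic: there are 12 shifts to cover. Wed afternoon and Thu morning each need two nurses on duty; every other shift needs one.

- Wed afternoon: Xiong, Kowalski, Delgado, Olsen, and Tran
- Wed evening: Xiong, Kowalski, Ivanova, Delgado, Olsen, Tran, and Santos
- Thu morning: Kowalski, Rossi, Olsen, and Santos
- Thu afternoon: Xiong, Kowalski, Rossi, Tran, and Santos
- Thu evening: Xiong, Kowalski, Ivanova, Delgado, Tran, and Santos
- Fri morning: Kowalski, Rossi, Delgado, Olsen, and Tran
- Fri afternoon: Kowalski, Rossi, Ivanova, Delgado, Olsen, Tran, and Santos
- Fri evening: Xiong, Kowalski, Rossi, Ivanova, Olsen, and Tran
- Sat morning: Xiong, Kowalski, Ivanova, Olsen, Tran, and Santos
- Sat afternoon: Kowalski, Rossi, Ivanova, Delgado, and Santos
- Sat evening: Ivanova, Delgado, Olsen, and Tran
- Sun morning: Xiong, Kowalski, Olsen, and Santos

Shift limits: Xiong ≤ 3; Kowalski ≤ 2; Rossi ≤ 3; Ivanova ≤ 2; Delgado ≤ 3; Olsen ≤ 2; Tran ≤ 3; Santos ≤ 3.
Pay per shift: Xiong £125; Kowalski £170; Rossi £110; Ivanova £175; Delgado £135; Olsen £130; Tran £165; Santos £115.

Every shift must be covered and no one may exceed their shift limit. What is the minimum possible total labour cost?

Picking the cheapest available nurse for each shift independently would cost £1620, but that ignores the shift limits.
An optimal schedule: Wed afternoon→Xiong+Delgado, Wed evening→Delgado, Thu morning→Santos+Olsen, Thu afternoon→Rossi, Thu evening→Santos, Fri morning→Rossi, Fri afternoon→Delgado, Fri evening→Xiong, Sat morning→Xiong, Sat afternoon→Rossi, Sat evening→Olsen, Sun morning→Santos.
Total: 125 + 135 + 135 + 115 + 130 + 110 + 115 + 110 + 135 + 125 + 125 + 110 + 130 + 115 = £1715.

£1715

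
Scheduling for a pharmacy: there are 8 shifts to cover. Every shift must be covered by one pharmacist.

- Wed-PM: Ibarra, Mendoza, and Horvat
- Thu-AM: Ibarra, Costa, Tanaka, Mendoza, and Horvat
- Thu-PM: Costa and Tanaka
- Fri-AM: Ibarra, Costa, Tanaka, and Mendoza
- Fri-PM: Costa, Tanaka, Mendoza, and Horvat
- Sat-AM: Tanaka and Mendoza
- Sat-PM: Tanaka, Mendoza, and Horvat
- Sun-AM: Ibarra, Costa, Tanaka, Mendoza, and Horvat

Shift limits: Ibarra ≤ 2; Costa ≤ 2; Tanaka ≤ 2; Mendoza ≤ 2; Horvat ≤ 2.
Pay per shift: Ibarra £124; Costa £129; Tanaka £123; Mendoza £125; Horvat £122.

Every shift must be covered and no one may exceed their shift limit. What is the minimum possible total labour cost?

£988

Picking the cheapest available pharmacist for each shift independently would cost £979, but that ignores the shift limits.
An optimal schedule: Wed-PM→Horvat, Thu-AM→Ibarra, Thu-PM→Tanaka, Fri-AM→Ibarra, Fri-PM→Mendoza, Sat-AM→Tanaka, Sat-PM→Horvat, Sun-AM→Mendoza.
Total: 122 + 124 + 123 + 124 + 125 + 123 + 122 + 125 = £988.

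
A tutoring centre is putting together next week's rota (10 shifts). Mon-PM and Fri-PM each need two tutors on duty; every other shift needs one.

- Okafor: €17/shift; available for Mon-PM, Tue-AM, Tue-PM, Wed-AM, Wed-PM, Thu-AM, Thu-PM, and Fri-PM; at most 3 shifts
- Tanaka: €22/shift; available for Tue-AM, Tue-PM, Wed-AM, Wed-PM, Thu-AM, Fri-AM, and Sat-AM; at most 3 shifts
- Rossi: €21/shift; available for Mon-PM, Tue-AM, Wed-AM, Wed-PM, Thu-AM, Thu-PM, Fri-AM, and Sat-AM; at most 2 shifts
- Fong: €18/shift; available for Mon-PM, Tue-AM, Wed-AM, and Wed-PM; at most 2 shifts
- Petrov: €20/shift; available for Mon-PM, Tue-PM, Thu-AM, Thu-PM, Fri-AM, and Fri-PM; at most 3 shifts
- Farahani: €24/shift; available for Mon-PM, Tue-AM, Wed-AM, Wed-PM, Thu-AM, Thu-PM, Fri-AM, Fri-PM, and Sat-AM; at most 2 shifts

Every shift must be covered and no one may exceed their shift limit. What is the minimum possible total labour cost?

€233

Picking the cheapest available tutor for each shift independently would cost €215, but that ignores the shift limits.
An optimal schedule: Mon-PM→Petrov+Rossi, Tue-AM→Fong, Tue-PM→Okafor, Wed-AM→Fong, Wed-PM→Tanaka, Thu-AM→Tanaka, Thu-PM→Okafor, Fri-AM→Petrov, Fri-PM→Okafor+Petrov, Sat-AM→Rossi.
Total: 20 + 21 + 18 + 17 + 18 + 22 + 22 + 17 + 20 + 17 + 20 + 21 = €233.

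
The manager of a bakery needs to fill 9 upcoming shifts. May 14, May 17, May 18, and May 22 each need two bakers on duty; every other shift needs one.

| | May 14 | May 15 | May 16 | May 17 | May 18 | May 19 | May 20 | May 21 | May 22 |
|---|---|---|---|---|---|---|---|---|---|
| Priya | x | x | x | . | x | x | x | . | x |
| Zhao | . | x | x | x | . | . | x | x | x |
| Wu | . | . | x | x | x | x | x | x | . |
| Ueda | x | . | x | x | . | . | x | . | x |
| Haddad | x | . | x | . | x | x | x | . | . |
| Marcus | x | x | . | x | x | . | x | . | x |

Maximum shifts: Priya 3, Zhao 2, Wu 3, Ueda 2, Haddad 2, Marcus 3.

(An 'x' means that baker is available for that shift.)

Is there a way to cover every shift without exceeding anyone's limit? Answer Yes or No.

Yes

One valid schedule: May 14→Ueda+Haddad, May 15→Priya, May 16→Priya, May 17→Zhao+Wu, May 18→Wu+Haddad, May 19→Priya, May 20→Wu, May 21→Zhao, May 22→Ueda+Marcus.
Loads: Priya 3/3, Zhao 2/2, Wu 3/3, Ueda 2/2, Haddad 2/2, Marcus 1/3 — all within limits.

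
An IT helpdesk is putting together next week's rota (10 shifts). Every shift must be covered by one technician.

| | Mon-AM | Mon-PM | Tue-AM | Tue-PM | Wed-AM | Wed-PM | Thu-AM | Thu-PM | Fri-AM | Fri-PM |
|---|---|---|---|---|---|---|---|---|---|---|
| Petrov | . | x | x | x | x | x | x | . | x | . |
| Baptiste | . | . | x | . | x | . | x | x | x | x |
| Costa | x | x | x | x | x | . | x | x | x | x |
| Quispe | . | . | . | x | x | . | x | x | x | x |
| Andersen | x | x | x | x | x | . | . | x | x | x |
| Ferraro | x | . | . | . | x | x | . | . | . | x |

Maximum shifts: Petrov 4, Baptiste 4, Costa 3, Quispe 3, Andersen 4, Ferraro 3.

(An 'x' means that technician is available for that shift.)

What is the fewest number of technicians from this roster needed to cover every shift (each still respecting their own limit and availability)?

3

10 slots to fill and no one can take more than 4, so at least ⌈10/4⌉ = 3 technicians are needed.
Petrov, Baptiste, and Costa alone can cover everything: Mon-AM→Costa, Mon-PM→Petrov, Tue-AM→Petrov, Tue-PM→Petrov, Wed-AM→Baptiste, Wed-PM→Petrov, Thu-AM→Baptiste, Thu-PM→Baptiste, Fri-AM→Costa, Fri-PM→Baptiste.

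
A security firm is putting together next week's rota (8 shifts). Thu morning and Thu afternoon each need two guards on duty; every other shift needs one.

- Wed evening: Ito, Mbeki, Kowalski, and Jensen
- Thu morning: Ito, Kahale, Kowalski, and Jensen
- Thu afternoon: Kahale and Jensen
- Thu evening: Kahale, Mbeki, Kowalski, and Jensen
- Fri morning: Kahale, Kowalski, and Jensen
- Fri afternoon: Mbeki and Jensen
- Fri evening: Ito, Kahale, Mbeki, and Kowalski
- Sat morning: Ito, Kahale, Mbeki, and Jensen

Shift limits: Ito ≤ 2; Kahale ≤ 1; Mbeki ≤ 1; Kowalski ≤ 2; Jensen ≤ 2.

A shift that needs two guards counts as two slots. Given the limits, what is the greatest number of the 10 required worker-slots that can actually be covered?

8

Total capacity across all guards is 2+1+1+2+2 = 8, and 10 slots are needed, so at most 8 can be filled.
An assignment achieving 8: Wed evening→Ito, Thu morning→Ito+Kowalski, Thu afternoon→Kahale+Jensen, Thu evening→Jensen, Fri morning→Kowalski, Fri afternoon→Mbeki.
Loads: Ito 2/2, Kahale 1/1, Mbeki 1/1, Kowalski 2/2, Jensen 2/2.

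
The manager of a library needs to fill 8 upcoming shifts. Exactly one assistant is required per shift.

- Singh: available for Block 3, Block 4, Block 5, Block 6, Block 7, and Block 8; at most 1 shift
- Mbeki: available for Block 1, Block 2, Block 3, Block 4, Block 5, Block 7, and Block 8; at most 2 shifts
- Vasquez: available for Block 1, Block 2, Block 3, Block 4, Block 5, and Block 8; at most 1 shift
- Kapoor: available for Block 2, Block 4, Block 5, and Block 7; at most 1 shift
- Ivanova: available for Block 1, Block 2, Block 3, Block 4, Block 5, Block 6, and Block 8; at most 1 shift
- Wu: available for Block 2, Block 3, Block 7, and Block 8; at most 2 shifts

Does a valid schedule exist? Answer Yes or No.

Yes

One valid schedule: Block 1→Mbeki, Block 2→Vasquez, Block 3→Wu, Block 4→Kapoor, Block 5→Ivanova, Block 6→Singh, Block 7→Mbeki, Block 8→Wu.
Loads: Singh 1/1, Mbeki 2/2, Vasquez 1/1, Kapoor 1/1, Ivanova 1/1, Wu 2/2 — all within limits.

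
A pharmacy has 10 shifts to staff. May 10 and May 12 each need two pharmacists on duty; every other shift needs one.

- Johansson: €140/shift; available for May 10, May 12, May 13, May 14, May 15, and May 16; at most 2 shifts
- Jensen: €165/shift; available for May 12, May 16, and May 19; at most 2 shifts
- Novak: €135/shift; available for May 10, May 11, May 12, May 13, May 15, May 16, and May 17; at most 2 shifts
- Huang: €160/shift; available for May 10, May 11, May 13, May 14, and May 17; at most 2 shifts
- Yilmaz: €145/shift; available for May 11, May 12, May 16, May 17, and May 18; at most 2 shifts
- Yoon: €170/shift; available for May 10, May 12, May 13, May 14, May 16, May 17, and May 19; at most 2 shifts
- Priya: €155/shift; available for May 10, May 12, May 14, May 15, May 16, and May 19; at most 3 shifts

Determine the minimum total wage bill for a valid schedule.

€1790

May 18 can only be covered by Yilmaz, so that assignment is forced.
Picking the cheapest available pharmacist for each shift independently would cost €1665, but that ignores the shift limits.
An optimal schedule: May 10→Priya+Huang, May 11→Novak, May 12→Priya+Jensen, May 13→Johansson, May 14→Johansson, May 15→Novak, May 16→Yilmaz, May 17→Huang, May 18→Yilmaz, May 19→Priya.
Total: 155 + 160 + 135 + 155 + 165 + 140 + 140 + 135 + 145 + 160 + 145 + 155 = €1790.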